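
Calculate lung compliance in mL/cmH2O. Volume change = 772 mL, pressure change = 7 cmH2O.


C = dV / dP
C = 772 / 7
C = 110.3 mL/cmH2O


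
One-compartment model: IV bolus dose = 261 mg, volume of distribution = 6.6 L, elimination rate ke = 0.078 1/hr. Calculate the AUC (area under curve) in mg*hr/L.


C0 = Dose/Vd = 261/6.6 = 39.5455 mg/L
AUC = C0/ke = 39.5455/0.078
AUC = 507 mg*hr/L


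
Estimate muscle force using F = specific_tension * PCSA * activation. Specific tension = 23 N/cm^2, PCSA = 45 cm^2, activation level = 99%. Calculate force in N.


F = sigma * PCSA * activation
F = 23 * 45 * 0.99
F = 1025 N


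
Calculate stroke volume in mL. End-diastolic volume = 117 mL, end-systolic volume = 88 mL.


SV = EDV - ESV
SV = 117 - 88
SV = 29 mL


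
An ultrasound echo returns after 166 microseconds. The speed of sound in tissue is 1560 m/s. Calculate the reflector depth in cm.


depth = c * t / 2
t = 166 us = 1.6600e-04 s
depth = 1560 * 1.6600e-04 / 2
depth = 0.12948 m = 12.948 cm


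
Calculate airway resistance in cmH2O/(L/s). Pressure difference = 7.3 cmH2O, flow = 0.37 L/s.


R = dP / flow
R = 7.3 / 0.37
R = 19.73 cmH2O/(L/s)


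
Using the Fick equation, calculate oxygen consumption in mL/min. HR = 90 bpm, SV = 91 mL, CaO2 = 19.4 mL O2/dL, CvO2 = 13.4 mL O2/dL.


CO = HR*SV = 90*91/1000 = 8.19 L/min
a-v O2 diff = 19.4 - 13.4 = 6 mL/dL
VO2 = CO * (CaO2-CvO2) * 10 dL/L
VO2 = 8.19 * 6 * 10
VO2 = 491.4 mL/min


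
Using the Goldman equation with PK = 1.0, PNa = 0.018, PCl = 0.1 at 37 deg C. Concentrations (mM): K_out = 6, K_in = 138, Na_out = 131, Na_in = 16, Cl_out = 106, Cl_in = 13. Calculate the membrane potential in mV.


Vm = (RT/F)*ln((PK*Ko + PNa*Nao + PCl*Cli)/(PK*Ki + PNa*Nai + PCl*Clo))
Numer = 9.658, Denom = 148.888
Vm = -73.1 mV


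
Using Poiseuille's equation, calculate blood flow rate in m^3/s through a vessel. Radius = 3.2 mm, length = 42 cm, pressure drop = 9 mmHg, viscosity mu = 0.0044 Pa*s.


Q = pi*r^4*dP / (8*mu*L)
r = 0.0032 m, L = 0.42 m
dP = 9 mmHg = 1199.898 Pa
Q = 2.6736e-05 m^3/s


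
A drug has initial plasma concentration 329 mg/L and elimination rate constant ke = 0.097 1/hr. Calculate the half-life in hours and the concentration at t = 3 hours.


t_half = ln(2) / ke = 0.693147 / 0.097 = 7.146 hr
C(t) = C0 * exp(-ke*t) = 329 * exp(-0.097*3)
C(3) = 245.9 mg/L


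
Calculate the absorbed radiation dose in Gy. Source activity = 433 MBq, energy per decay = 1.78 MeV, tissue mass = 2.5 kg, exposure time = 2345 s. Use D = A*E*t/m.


A = 433 MBq = 4.3300e+08 Bq
E = 1.78 MeV = 2.85156e-13 J
D = A*E*t/m = 4.3300e+08*2.85156e-13*2345/2.5
D = 0.1158 Gy


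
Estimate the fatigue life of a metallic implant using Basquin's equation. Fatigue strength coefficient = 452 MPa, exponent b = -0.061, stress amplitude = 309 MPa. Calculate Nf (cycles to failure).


sigma_a = sigma_f' * (2Nf)^b
2Nf = (sigma_a/sigma_f')^(1/b)
2Nf = (309/452)^(1/-0.061)
2Nf = 510.35
Nf = 255.2


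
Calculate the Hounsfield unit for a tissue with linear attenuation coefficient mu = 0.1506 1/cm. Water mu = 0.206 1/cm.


HU = ((mu_tissue - mu_water) / mu_water) * 1000
HU = ((0.1506 - 0.206) / 0.206) * 1000
HU = -268.9


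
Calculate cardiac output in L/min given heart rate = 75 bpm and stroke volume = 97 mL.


CO = HR * SV
CO = 75 * 97 / 1000
CO = 7.275 L/min


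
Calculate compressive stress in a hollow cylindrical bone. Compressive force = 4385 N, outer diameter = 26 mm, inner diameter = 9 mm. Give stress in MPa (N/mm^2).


A = pi*(r_o^2 - r_i^2)
r_o = 13 mm, r_i = 4.5 mm
A = 467.312 mm^2
sigma = F/A = 4385 / 467.312
sigma = 9.383 MPa


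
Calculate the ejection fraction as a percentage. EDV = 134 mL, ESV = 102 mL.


SV = EDV - ESV = 134 - 102 = 32 mL
EF = SV/EDV * 100 = 32/134 * 100
EF = 23.88%


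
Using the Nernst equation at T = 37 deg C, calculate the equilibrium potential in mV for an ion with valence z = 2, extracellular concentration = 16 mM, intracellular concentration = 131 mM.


E = (RT/(zF)) * ln(C_out/C_in)
T = 37 + 273.15 = 310.15 K
E = (8.314 * 310.15 / (2 * 96485)) * ln(16/131)
E = -28.1 mV


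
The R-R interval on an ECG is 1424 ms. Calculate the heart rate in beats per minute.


HR = 60 / RR_interval(s)
RR = 1424 ms = 1.424 s
HR = 60 / 1.424 = 42.13 bpm


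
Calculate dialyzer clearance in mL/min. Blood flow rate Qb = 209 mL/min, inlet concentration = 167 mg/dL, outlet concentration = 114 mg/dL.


K = Qb * (Cb_in - Cb_out) / Cb_in
K = 209 * (167 - 114) / 167
K = 66.33 mL/min


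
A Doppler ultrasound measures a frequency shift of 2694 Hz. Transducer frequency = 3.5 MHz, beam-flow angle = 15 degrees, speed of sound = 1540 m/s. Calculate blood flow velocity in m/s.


v = fd * c / (2 * f0 * cos(theta))
v = 2694 * 1540 / (2 * 3.5000e+06 * cos(15))
v = 0.6136 m/s


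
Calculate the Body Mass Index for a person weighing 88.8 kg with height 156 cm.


BMI = weight / height^2
height = 156 cm = 1.56 m
BMI = 88.8 / 1.56^2
BMI = 36.49 kg/m^2


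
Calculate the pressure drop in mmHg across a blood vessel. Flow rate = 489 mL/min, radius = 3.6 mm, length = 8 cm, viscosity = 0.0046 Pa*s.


dP = 8*mu*L*Q / (pi*r^4)
Q = 489 mL/min = 8.15e-06 m^3/s
dP = 45.4711 Pa = 45.4711 / 133.322 mmHg = 0.3411 mmHg


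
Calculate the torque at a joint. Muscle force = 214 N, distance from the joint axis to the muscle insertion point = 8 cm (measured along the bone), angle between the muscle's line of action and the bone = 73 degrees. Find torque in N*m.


Torque = F * d * sin(theta)   (moment arm = d*sin(theta))
d = 8 cm = 0.08 m
Torque = 214 * 0.08 * sin(73)
Torque = 16.37 N*m


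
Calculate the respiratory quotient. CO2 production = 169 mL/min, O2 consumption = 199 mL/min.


RQ = VCO2 / VO2
RQ = 169 / 199
RQ = 0.8492


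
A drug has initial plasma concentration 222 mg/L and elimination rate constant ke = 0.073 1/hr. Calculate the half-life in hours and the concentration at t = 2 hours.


t_half = ln(2) / ke = 0.693147 / 0.073 = 9.495 hr
C(t) = C0 * exp(-ke*t) = 222 * exp(-0.073*2)
C(2) = 191.8 mg/L


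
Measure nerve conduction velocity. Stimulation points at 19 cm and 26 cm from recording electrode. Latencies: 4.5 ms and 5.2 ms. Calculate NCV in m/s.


Distance = (26 - 19) / 100 = 0.07 m
dt = (5.2 - 4.5) / 1000 = 7.0000e-04 s
NCV = dist / dt = 100 m/s


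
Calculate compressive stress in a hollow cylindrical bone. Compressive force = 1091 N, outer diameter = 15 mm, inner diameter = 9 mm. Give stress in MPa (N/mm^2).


A = pi*(r_o^2 - r_i^2)
r_o = 7.5 mm, r_i = 4.5 mm
A = 113.097 mm^2
sigma = F/A = 1091 / 113.097
sigma = 9.647 MPa


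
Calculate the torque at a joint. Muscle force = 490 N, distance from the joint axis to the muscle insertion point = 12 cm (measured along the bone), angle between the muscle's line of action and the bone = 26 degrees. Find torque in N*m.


Torque = F * d * sin(theta)   (moment arm = d*sin(theta))
d = 12 cm = 0.12 m
Torque = 490 * 0.12 * sin(26)
Torque = 25.78 N*m


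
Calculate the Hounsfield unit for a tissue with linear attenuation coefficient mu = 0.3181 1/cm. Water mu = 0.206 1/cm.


HU = ((mu_tissue - mu_water) / mu_water) * 1000
HU = ((0.3181 - 0.206) / 0.206) * 1000
HU = 544.2


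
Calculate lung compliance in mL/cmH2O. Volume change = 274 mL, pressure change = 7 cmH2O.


C = dV / dP
C = 274 / 7
C = 39.14 mL/cmH2O


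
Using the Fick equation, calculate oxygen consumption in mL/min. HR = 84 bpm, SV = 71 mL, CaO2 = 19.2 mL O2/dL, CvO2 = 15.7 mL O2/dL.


CO = HR*SV = 84*71/1000 = 5.964 L/min
a-v O2 diff = 19.2 - 15.7 = 3.5 mL/dL
VO2 = CO * (CaO2-CvO2) * 10 dL/L
VO2 = 5.964 * 3.5 * 10
VO2 = 208.7 mL/min


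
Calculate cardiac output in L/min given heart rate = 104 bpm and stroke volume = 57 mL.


CO = HR * SV
CO = 104 * 57 / 1000
CO = 5.928 L/min


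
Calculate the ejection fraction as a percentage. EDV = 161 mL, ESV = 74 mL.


SV = EDV - ESV = 161 - 74 = 87 mL
EF = SV/EDV * 100 = 87/161 * 100
EF = 54.04%


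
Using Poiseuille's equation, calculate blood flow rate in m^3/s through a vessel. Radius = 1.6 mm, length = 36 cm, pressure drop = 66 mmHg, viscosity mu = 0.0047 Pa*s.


Q = pi*r^4*dP / (8*mu*L)
r = 0.0016 m, L = 0.36 m
dP = 66 mmHg = 8799.252 Pa
Q = 1.3384e-05 m^3/s


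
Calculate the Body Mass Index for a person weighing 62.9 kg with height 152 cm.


BMI = weight / height^2
height = 152 cm = 1.52 m
BMI = 62.9 / 1.52^2
BMI = 27.22 kg/m^2


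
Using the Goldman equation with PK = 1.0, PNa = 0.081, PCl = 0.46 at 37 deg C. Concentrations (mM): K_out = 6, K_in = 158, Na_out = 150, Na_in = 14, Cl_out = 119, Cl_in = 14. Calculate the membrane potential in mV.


Vm = (RT/F)*ln((PK*Ko + PNa*Nao + PCl*Cli)/(PK*Ki + PNa*Nai + PCl*Clo))
Numer = 24.59, Denom = 213.874
Vm = -57.81 mV


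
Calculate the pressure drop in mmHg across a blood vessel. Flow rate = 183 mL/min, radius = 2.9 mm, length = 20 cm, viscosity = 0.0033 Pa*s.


dP = 8*mu*L*Q / (pi*r^4)
Q = 183 mL/min = 3.05e-06 m^3/s
dP = 72.4756 Pa = 72.4756 / 133.322 mmHg = 0.5436 mmHg


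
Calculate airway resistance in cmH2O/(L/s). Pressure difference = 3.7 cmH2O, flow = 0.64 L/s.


R = dP / flow
R = 3.7 / 0.64
R = 5.781 cmH2O/(L/s)


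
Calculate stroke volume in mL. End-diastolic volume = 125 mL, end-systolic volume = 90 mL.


SV = EDV - ESV
SV = 125 - 90
SV = 35 mL


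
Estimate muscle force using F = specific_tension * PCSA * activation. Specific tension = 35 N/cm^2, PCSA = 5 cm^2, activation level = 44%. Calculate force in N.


F = sigma * PCSA * activation
F = 35 * 5 * 0.44
F = 77 N


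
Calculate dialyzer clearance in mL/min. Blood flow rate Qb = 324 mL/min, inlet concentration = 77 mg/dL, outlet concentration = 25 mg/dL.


K = Qb * (Cb_in - Cb_out) / Cb_in
K = 324 * (77 - 25) / 77
K = 218.8 mL/min


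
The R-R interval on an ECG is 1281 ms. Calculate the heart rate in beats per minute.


HR = 60 / RR_interval(s)
RR = 1281 ms = 1.281 s
HR = 60 / 1.281 = 46.84 bpm


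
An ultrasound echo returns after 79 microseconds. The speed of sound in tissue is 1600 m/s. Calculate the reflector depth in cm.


depth = c * t / 2
t = 79 us = 7.9000e-05 s
depth = 1600 * 7.9000e-05 / 2
depth = 0.0632 m = 6.32 cm


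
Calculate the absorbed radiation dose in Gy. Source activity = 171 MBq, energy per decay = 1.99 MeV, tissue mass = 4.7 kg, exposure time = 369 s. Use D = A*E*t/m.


A = 171 MBq = 1.7100e+08 Bq
E = 1.99 MeV = 3.18798e-13 J
D = A*E*t/m = 1.7100e+08*3.18798e-13*369/4.7
D = 0.00428 Gy


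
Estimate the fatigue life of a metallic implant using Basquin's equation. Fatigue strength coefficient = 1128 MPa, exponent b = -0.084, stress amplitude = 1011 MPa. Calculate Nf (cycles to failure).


sigma_a = sigma_f' * (2Nf)^b
2Nf = (sigma_a/sigma_f')^(1/b)
2Nf = (1011/1128)^(1/-0.084)
2Nf = 3.6826971
Nf = 1.841


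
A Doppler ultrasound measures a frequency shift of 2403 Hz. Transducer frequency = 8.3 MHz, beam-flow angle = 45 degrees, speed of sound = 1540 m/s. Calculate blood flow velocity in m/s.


v = fd * c / (2 * f0 * cos(theta))
v = 2403 * 1540 / (2 * 8.3000e+06 * cos(45))
v = 0.3153 m/s


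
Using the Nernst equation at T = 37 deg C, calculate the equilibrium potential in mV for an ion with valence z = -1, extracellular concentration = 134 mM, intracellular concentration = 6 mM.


E = (RT/(zF)) * ln(C_out/C_in)
T = 37 + 273.15 = 310.15 K
E = (8.314 * 310.15 / (-1 * 96485)) * ln(134/6)
E = -83.01 mV


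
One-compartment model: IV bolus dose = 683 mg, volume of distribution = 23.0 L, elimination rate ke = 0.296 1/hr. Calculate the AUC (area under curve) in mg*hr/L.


C0 = Dose/Vd = 683/23.0 = 29.6957 mg/L
AUC = C0/ke = 29.6957/0.296
AUC = 100.3 mg*hr/L


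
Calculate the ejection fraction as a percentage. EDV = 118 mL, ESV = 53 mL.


SV = EDV - ESV = 118 - 53 = 65 mL
EF = SV/EDV * 100 = 65/118 * 100
EF = 55.08%


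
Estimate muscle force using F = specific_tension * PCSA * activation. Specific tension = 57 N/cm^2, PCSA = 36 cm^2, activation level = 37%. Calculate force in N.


F = sigma * PCSA * activation
F = 57 * 36 * 0.37
F = 759.2 N


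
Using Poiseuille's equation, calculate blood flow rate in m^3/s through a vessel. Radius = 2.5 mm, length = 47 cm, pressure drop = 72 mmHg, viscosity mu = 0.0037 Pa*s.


Q = pi*r^4*dP / (8*mu*L)
r = 0.0025 m, L = 0.47 m
dP = 72 mmHg = 9599.184 Pa
Q = 8.4675e-05 m^3/s


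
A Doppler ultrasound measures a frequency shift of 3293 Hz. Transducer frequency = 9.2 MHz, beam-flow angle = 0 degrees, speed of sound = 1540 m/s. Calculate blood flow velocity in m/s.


v = fd * c / (2 * f0 * cos(theta))
v = 3293 * 1540 / (2 * 9.2000e+06 * cos(0))
v = 0.2756 m/s


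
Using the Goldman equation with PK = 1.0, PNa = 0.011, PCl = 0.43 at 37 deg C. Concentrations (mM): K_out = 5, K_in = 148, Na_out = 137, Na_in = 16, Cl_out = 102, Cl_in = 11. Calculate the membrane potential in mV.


Vm = (RT/F)*ln((PK*Ko + PNa*Nao + PCl*Cli)/(PK*Ki + PNa*Nai + PCl*Clo))
Numer = 11.237, Denom = 192.036
Vm = -75.86 mV


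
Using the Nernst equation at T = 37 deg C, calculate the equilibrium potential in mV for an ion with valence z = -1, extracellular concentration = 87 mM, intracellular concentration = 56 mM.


E = (RT/(zF)) * ln(C_out/C_in)
T = 37 + 273.15 = 310.15 K
E = (8.314 * 310.15 / (-1 * 96485)) * ln(87/56)
E = -11.77 mV


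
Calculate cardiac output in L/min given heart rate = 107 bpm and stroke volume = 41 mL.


CO = HR * SV
CO = 107 * 41 / 1000
CO = 4.387 L/min


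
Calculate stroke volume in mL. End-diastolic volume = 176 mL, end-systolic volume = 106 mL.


SV = EDV - ESV
SV = 176 - 106
SV = 70 mL


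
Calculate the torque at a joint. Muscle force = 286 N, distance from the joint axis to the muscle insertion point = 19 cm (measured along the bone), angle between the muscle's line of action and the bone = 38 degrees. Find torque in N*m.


Torque = F * d * sin(theta)   (moment arm = d*sin(theta))
d = 19 cm = 0.19 m
Torque = 286 * 0.19 * sin(38)
Torque = 33.46 N*m


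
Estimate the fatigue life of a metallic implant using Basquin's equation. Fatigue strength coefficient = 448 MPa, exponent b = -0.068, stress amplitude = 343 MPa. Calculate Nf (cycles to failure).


sigma_a = sigma_f' * (2Nf)^b
2Nf = (sigma_a/sigma_f')^(1/b)
2Nf = (343/448)^(1/-0.068)
2Nf = 50.774482
Nf = 25.39


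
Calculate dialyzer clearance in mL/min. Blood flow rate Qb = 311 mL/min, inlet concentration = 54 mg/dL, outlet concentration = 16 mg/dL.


K = Qb * (Cb_in - Cb_out) / Cb_in
K = 311 * (54 - 16) / 54
K = 218.9 mL/min


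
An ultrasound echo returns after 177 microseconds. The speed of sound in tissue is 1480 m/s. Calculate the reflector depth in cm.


depth = c * t / 2
t = 177 us = 1.7700e-04 s
depth = 1480 * 1.7700e-04 / 2
depth = 0.13098 m = 13.098 cm


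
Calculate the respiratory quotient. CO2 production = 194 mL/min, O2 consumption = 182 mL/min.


RQ = VCO2 / VO2
RQ = 194 / 182
RQ = 1.066


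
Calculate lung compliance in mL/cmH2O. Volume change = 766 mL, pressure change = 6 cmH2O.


C = dV / dP
C = 766 / 6
C = 127.7 mL/cmH2O


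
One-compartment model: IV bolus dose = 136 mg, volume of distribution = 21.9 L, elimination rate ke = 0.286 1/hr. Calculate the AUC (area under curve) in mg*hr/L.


C0 = Dose/Vd = 136/21.9 = 6.21005 mg/L
AUC = C0/ke = 6.21005/0.286
AUC = 21.71 mg*hr/L


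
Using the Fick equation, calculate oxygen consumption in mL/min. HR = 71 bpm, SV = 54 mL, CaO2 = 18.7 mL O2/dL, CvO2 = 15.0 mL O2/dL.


CO = HR*SV = 71*54/1000 = 3.834 L/min
a-v O2 diff = 18.7 - 15.0 = 3.7 mL/dL
VO2 = CO * (CaO2-CvO2) * 10 dL/L
VO2 = 3.834 * 3.7 * 10
VO2 = 141.9 mL/min


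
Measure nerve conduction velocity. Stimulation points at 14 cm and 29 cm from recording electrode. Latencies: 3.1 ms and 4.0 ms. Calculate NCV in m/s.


Distance = (29 - 14) / 100 = 0.15 m
dt = (4.0 - 3.1) / 1000 = 9.0000e-04 s
NCV = dist / dt = 166.7 m/s


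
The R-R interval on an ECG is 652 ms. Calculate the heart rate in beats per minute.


HR = 60 / RR_interval(s)
RR = 652 ms = 0.652 s
HR = 60 / 0.652 = 92.02 bpm


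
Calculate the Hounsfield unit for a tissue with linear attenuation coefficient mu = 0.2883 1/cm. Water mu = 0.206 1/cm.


HU = ((mu_tissue - mu_water) / mu_water) * 1000
HU = ((0.2883 - 0.206) / 0.206) * 1000
HU = 399.5


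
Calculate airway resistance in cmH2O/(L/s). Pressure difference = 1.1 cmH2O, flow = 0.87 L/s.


R = dP / flow
R = 1.1 / 0.87
R = 1.264 cmH2O/(L/s)


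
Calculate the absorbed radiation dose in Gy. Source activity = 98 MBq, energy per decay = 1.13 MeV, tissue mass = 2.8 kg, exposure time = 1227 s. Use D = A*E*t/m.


A = 98 MBq = 9.8000e+07 Bq
E = 1.13 MeV = 1.81026e-13 J
D = A*E*t/m = 9.8000e+07*1.81026e-13*1227/2.8
D = 0.007774 Gy


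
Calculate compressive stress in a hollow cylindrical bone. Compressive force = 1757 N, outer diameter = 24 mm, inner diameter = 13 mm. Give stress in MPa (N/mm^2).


A = pi*(r_o^2 - r_i^2)
r_o = 12 mm, r_i = 6.5 mm
A = 319.657 mm^2
sigma = F/A = 1757 / 319.657
sigma = 5.497 MPa


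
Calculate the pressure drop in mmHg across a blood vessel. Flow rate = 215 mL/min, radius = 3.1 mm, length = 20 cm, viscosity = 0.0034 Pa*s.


dP = 8*mu*L*Q / (pi*r^4)
Q = 215 mL/min = 3.58333e-06 m^3/s
dP = 67.1876 Pa = 67.1876 / 133.322 mmHg = 0.5039 mmHg


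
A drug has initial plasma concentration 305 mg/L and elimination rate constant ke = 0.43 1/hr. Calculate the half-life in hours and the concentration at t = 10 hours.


t_half = ln(2) / ke = 0.693147 / 0.43 = 1.612 hr
C(t) = C0 * exp(-ke*t) = 305 * exp(-0.43*10)
C(10) = 4.138 mg/L


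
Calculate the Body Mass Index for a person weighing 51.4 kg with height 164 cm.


BMI = weight / height^2
height = 164 cm = 1.64 m
BMI = 51.4 / 1.64^2
BMI = 19.11 kg/m^2


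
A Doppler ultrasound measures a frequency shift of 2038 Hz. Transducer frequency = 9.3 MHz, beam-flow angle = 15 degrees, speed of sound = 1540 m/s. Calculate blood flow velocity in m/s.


v = fd * c / (2 * f0 * cos(theta))
v = 2038 * 1540 / (2 * 9.3000e+06 * cos(15))
v = 0.1747 m/s


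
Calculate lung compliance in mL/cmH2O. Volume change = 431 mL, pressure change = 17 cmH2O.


C = dV / dP
C = 431 / 17
C = 25.35 mL/cmH2O


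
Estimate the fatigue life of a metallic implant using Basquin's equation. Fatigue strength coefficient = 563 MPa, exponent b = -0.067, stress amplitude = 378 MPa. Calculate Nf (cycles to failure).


sigma_a = sigma_f' * (2Nf)^b
2Nf = (sigma_a/sigma_f')^(1/b)
2Nf = (378/563)^(1/-0.067)
2Nf = 382.24097
Nf = 191.1


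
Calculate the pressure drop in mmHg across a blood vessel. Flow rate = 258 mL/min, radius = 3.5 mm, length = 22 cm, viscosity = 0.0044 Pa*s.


dP = 8*mu*L*Q / (pi*r^4)
Q = 258 mL/min = 4.3e-06 m^3/s
dP = 70.6337 Pa = 70.6337 / 133.322 mmHg = 0.5298 mmHg


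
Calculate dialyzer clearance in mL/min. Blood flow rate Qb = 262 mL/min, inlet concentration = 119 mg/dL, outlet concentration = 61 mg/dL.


K = Qb * (Cb_in - Cb_out) / Cb_in
K = 262 * (119 - 61) / 119
K = 127.7 mL/min


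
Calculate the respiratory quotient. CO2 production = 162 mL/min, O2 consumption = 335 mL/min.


RQ = VCO2 / VO2
RQ = 162 / 335
RQ = 0.4836


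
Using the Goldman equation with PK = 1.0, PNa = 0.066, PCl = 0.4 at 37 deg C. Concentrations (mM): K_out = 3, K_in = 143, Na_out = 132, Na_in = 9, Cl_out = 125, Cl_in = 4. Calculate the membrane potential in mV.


Vm = (RT/F)*ln((PK*Ko + PNa*Nao + PCl*Cli)/(PK*Ki + PNa*Nai + PCl*Clo))
Numer = 13.312, Denom = 193.594
Vm = -71.55 mV


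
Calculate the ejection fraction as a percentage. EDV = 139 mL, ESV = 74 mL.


SV = EDV - ESV = 139 - 74 = 65 mL
EF = SV/EDV * 100 = 65/139 * 100
EF = 46.76%


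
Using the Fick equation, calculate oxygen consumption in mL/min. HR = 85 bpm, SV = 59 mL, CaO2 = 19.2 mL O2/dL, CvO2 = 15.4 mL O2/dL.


CO = HR*SV = 85*59/1000 = 5.015 L/min
a-v O2 diff = 19.2 - 15.4 = 3.8 mL/dL
VO2 = CO * (CaO2-CvO2) * 10 dL/L
VO2 = 5.015 * 3.8 * 10
VO2 = 190.6 mL/min


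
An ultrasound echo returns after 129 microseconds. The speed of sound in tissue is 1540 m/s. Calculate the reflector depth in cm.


depth = c * t / 2
t = 129 us = 1.2900e-04 s
depth = 1540 * 1.2900e-04 / 2
depth = 0.09933 m = 9.933 cm


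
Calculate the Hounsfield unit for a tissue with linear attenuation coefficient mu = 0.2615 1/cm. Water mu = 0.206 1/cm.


HU = ((mu_tissue - mu_water) / mu_water) * 1000
HU = ((0.2615 - 0.206) / 0.206) * 1000
HU = 269.4


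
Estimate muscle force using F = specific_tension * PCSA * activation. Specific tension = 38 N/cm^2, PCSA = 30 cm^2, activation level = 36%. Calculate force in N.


F = sigma * PCSA * activation
F = 38 * 30 * 0.36
F = 410.4 N


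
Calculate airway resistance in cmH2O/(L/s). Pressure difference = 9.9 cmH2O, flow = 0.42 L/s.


R = dP / flow
R = 9.9 / 0.42
R = 23.57 cmH2O/(L/s)


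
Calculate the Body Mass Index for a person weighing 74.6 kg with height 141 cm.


BMI = weight / height^2
height = 141 cm = 1.41 m
BMI = 74.6 / 1.41^2
BMI = 37.52 kg/m^2


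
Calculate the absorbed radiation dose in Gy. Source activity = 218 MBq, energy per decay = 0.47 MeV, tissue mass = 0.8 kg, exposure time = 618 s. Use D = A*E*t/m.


A = 218 MBq = 2.1800e+08 Bq
E = 0.47 MeV = 7.5294e-14 J
D = A*E*t/m = 2.1800e+08*7.5294e-14*618/0.8
D = 0.01268 Gy


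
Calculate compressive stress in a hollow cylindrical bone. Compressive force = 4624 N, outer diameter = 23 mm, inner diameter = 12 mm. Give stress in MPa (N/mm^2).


A = pi*(r_o^2 - r_i^2)
r_o = 11.5 mm, r_i = 6 mm
A = 302.378 mm^2
sigma = F/A = 4624 / 302.378
sigma = 15.29 MPa


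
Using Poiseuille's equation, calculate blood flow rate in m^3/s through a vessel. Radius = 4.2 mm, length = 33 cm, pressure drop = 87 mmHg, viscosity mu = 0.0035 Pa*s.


Q = pi*r^4*dP / (8*mu*L)
r = 0.0042 m, L = 0.33 m
dP = 87 mmHg = 11599.014 Pa
Q = 0.001227 m^3/s


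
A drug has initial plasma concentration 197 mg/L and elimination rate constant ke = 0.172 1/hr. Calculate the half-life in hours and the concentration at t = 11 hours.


t_half = ln(2) / ke = 0.693147 / 0.172 = 4.03 hr
C(t) = C0 * exp(-ke*t) = 197 * exp(-0.172*11)
C(11) = 29.7 mg/L


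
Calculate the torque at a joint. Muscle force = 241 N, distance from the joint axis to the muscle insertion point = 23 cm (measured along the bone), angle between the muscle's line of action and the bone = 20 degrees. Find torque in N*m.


Torque = F * d * sin(theta)   (moment arm = d*sin(theta))
d = 23 cm = 0.23 m
Torque = 241 * 0.23 * sin(20)
Torque = 18.96 N*m


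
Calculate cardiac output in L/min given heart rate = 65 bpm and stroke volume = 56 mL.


CO = HR * SV
CO = 65 * 56 / 1000
CO = 3.64 L/min


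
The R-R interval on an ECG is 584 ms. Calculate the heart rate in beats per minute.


HR = 60 / RR_interval(s)
RR = 584 ms = 0.584 s
HR = 60 / 0.584 = 102.7 bpm


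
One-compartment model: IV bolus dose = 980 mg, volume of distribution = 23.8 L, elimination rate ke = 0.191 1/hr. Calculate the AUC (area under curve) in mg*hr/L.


C0 = Dose/Vd = 980/23.8 = 41.1765 mg/L
AUC = C0/ke = 41.1765/0.191
AUC = 215.6 mg*hr/L


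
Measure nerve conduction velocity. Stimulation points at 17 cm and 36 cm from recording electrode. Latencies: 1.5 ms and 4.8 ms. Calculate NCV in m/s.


Distance = (36 - 17) / 100 = 0.19 m
dt = (4.8 - 1.5) / 1000 = 0.0033 s
NCV = dist / dt = 57.58 m/s


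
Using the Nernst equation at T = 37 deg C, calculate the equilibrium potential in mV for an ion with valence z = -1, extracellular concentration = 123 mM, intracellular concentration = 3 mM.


E = (RT/(zF)) * ln(C_out/C_in)
T = 37 + 273.15 = 310.15 K
E = (8.314 * 310.15 / (-1 * 96485)) * ln(123/3)
E = -99.25 mV


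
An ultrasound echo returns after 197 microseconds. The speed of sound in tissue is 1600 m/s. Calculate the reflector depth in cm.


depth = c * t / 2
t = 197 us = 1.9700e-04 s
depth = 1600 * 1.9700e-04 / 2
depth = 0.1576 m = 15.76 cm


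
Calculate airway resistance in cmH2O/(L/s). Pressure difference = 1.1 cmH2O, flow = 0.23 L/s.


R = dP / flow
R = 1.1 / 0.23
R = 4.783 cmH2O/(L/s)


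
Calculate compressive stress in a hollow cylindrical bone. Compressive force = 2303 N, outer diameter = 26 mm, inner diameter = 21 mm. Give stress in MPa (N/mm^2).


A = pi*(r_o^2 - r_i^2)
r_o = 13 mm, r_i = 10.5 mm
A = 184.569 mm^2
sigma = F/A = 2303 / 184.569
sigma = 12.48 MPa


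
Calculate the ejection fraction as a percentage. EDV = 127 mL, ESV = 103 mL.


SV = EDV - ESV = 127 - 103 = 24 mL
EF = SV/EDV * 100 = 24/127 * 100
EF = 18.9%


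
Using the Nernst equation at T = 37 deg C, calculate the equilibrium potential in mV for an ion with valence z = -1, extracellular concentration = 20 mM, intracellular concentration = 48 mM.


E = (RT/(zF)) * ln(C_out/C_in)
T = 37 + 273.15 = 310.15 K
E = (8.314 * 310.15 / (-1 * 96485)) * ln(20/48)
E = 23.4 mV


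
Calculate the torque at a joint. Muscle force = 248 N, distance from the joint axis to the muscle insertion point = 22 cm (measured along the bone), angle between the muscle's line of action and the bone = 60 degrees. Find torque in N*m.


Torque = F * d * sin(theta)   (moment arm = d*sin(theta))
d = 22 cm = 0.22 m
Torque = 248 * 0.22 * sin(60)
Torque = 47.25 N*m


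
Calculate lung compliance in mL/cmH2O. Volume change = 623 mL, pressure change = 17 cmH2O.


C = dV / dP
C = 623 / 17
C = 36.65 mL/cmH2O


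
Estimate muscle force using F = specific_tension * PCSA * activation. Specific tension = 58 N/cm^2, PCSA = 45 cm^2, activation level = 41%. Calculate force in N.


F = sigma * PCSA * activation
F = 58 * 45 * 0.41
F = 1070 N


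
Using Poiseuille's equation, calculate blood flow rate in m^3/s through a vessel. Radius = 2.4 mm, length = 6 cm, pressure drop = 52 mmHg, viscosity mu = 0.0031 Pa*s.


Q = pi*r^4*dP / (8*mu*L)
r = 0.0024 m, L = 0.06 m
dP = 52 mmHg = 6932.744 Pa
Q = 4.8562e-04 m^3/s


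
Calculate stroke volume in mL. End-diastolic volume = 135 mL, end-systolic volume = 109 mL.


SV = EDV - ESV
SV = 135 - 109
SV = 26 mL


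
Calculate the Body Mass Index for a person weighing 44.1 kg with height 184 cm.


BMI = weight / height^2
height = 184 cm = 1.84 m
BMI = 44.1 / 1.84^2
BMI = 13.03 kg/m^2


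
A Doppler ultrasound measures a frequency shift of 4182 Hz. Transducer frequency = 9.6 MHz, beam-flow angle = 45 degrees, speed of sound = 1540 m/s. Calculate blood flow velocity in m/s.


v = fd * c / (2 * f0 * cos(theta))
v = 4182 * 1540 / (2 * 9.6000e+06 * cos(45))
v = 0.4744 m/s


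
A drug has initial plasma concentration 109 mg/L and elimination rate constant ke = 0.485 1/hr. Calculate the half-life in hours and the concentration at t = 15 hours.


t_half = ln(2) / ke = 0.693147 / 0.485 = 1.429 hr
C(t) = C0 * exp(-ke*t) = 109 * exp(-0.485*15)
C(15) = 0.0755 mg/L


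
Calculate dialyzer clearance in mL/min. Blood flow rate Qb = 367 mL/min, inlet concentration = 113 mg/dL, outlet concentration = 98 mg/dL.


K = Qb * (Cb_in - Cb_out) / Cb_in
K = 367 * (113 - 98) / 113
K = 48.72 mL/min


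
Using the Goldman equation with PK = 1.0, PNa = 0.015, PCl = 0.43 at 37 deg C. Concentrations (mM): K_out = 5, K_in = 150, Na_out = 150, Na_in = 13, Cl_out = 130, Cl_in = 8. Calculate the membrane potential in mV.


Vm = (RT/F)*ln((PK*Ko + PNa*Nao + PCl*Cli)/(PK*Ki + PNa*Nai + PCl*Clo))
Numer = 10.69, Denom = 206.095
Vm = -79.08 mV


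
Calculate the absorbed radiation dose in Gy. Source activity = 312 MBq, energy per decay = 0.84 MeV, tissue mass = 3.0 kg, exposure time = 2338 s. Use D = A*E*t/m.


A = 312 MBq = 3.1200e+08 Bq
E = 0.84 MeV = 1.34568e-13 J
D = A*E*t/m = 3.1200e+08*1.34568e-13*2338/3.0
D = 0.03272 Gy


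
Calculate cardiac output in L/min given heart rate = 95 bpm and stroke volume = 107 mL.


CO = HR * SV
CO = 95 * 107 / 1000
CO = 10.16 L/min


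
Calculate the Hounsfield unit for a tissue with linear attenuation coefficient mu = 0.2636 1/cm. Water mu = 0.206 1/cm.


HU = ((mu_tissue - mu_water) / mu_water) * 1000
HU = ((0.2636 - 0.206) / 0.206) * 1000
HU = 279.6


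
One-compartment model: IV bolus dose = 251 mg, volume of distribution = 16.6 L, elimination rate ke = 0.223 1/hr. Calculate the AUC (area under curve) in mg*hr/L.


C0 = Dose/Vd = 251/16.6 = 15.1205 mg/L
AUC = C0/ke = 15.1205/0.223
AUC = 67.8 mg*hr/L


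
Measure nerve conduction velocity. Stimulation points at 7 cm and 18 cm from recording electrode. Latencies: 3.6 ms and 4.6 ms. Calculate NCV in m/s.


Distance = (18 - 7) / 100 = 0.11 m
dt = (4.6 - 3.6) / 1000 = 1.0000e-03 s
NCV = dist / dt = 110 m/s


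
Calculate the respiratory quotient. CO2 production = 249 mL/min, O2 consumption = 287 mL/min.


RQ = VCO2 / VO2
RQ = 249 / 287
RQ = 0.8676


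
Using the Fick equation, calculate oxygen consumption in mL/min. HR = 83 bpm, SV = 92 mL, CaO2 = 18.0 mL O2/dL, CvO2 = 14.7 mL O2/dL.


CO = HR*SV = 83*92/1000 = 7.636 L/min
a-v O2 diff = 18.0 - 14.7 = 3.3 mL/dL
VO2 = CO * (CaO2-CvO2) * 10 dL/L
VO2 = 7.636 * 3.3 * 10
VO2 = 252 mL/min


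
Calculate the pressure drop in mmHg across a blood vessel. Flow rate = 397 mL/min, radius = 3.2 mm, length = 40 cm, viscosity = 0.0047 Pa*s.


dP = 8*mu*L*Q / (pi*r^4)
Q = 397 mL/min = 6.61667e-06 m^3/s
dP = 302.091 Pa = 302.091 / 133.322 mmHg = 2.266 mmHg


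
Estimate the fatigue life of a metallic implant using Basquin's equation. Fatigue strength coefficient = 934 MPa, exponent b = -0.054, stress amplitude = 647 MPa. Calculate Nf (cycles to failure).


sigma_a = sigma_f' * (2Nf)^b
2Nf = (sigma_a/sigma_f')^(1/b)
2Nf = (647/934)^(1/-0.054)
2Nf = 896.68656
Nf = 448.3


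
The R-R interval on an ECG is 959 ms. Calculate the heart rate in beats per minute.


HR = 60 / RR_interval(s)
RR = 959 ms = 0.959 s
HR = 60 / 0.959 = 62.57 bpm


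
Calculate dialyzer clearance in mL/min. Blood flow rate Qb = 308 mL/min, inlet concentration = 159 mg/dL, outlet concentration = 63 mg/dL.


K = Qb * (Cb_in - Cb_out) / Cb_in
K = 308 * (159 - 63) / 159
K = 186 mL/min


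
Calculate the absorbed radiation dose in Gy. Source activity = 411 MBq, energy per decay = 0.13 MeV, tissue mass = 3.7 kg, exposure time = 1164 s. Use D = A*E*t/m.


A = 411 MBq = 4.1100e+08 Bq
E = 0.13 MeV = 2.0826e-14 J
D = A*E*t/m = 4.1100e+08*2.0826e-14*1164/3.7
D = 0.002693 Gy


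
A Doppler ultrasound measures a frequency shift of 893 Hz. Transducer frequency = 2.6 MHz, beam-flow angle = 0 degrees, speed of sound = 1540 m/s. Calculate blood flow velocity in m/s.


v = fd * c / (2 * f0 * cos(theta))
v = 893 * 1540 / (2 * 2.6000e+06 * cos(0))
v = 0.2645 m/s


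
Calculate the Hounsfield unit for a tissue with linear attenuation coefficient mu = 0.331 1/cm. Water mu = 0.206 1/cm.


HU = ((mu_tissue - mu_water) / mu_water) * 1000
HU = ((0.331 - 0.206) / 0.206) * 1000
HU = 606.8


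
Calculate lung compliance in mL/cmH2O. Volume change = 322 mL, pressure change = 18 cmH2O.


C = dV / dP
C = 322 / 18
C = 17.89 mL/cmH2O


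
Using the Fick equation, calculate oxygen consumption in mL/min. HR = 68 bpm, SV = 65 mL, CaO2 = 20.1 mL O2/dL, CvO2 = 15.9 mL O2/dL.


CO = HR*SV = 68*65/1000 = 4.42 L/min
a-v O2 diff = 20.1 - 15.9 = 4.2 mL/dL
VO2 = CO * (CaO2-CvO2) * 10 dL/L
VO2 = 4.42 * 4.2 * 10
VO2 = 185.6 mL/min


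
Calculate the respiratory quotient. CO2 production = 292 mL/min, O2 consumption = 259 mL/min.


RQ = VCO2 / VO2
RQ = 292 / 259
RQ = 1.127


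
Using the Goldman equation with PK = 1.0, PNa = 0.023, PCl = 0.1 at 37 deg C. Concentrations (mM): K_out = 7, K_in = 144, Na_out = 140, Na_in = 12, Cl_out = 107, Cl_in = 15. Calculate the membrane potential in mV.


Vm = (RT/F)*ln((PK*Ko + PNa*Nao + PCl*Cli)/(PK*Ki + PNa*Nai + PCl*Clo))
Numer = 11.72, Denom = 154.976
Vm = -69 mV


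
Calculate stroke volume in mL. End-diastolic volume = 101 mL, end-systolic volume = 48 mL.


SV = EDV - ESV
SV = 101 - 48
SV = 53 mL


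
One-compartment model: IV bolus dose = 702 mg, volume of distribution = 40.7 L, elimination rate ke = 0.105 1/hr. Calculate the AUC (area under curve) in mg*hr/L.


C0 = Dose/Vd = 702/40.7 = 17.2482 mg/L
AUC = C0/ke = 17.2482/0.105
AUC = 164.3 mg*hr/L


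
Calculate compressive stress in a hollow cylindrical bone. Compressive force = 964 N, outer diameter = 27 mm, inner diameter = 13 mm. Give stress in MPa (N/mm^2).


A = pi*(r_o^2 - r_i^2)
r_o = 13.5 mm, r_i = 6.5 mm
A = 439.823 mm^2
sigma = F/A = 964 / 439.823
sigma = 2.192 MPa


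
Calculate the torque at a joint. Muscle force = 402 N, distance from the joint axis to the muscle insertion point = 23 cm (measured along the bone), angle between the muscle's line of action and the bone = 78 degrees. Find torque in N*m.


Torque = F * d * sin(theta)   (moment arm = d*sin(theta))
d = 23 cm = 0.23 m
Torque = 402 * 0.23 * sin(78)
Torque = 90.44 N*m


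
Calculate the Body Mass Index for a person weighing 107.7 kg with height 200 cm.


BMI = weight / height^2
height = 200 cm = 2 m
BMI = 107.7 / 2^2
BMI = 26.93 kg/m^2


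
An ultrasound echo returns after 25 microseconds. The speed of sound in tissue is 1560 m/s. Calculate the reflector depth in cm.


depth = c * t / 2
t = 25 us = 2.5000e-05 s
depth = 1560 * 2.5000e-05 / 2
depth = 0.0195 m = 1.95 cm


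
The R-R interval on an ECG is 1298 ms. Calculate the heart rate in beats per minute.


HR = 60 / RR_interval(s)
RR = 1298 ms = 1.298 s
HR = 60 / 1.298 = 46.22 bpm


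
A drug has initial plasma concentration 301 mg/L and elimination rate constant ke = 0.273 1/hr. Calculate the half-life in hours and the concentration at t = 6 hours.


t_half = ln(2) / ke = 0.693147 / 0.273 = 2.539 hr
C(t) = C0 * exp(-ke*t) = 301 * exp(-0.273*6)
C(6) = 58.5 mg/L


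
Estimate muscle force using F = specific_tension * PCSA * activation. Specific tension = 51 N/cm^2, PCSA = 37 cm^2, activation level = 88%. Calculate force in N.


F = sigma * PCSA * activation
F = 51 * 37 * 0.88
F = 1661 N


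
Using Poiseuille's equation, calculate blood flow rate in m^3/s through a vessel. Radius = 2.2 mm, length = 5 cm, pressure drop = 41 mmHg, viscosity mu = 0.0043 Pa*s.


Q = pi*r^4*dP / (8*mu*L)
r = 0.0022 m, L = 0.05 m
dP = 41 mmHg = 5466.202 Pa
Q = 2.3388e-04 m^3/s


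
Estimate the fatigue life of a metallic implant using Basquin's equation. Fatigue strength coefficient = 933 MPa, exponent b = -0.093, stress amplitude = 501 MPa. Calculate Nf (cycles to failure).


sigma_a = sigma_f' * (2Nf)^b
2Nf = (sigma_a/sigma_f')^(1/b)
2Nf = (501/933)^(1/-0.093)
2Nf = 801.12086
Nf = 400.6


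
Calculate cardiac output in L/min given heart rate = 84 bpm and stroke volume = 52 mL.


CO = HR * SV
CO = 84 * 52 / 1000
CO = 4.368 L/min


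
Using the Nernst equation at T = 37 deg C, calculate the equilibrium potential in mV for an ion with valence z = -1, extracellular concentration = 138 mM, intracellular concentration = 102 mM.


E = (RT/(zF)) * ln(C_out/C_in)
T = 37 + 273.15 = 310.15 K
E = (8.314 * 310.15 / (-1 * 96485)) * ln(138/102)
E = -8.079 mV


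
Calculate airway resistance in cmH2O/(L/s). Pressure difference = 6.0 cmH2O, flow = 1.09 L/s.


R = dP / flow
R = 6.0 / 1.09
R = 5.505 cmH2O/(L/s)


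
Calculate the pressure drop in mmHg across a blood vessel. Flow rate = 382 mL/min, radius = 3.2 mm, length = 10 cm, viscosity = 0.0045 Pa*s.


dP = 8*mu*L*Q / (pi*r^4)
Q = 382 mL/min = 6.36667e-06 m^3/s
dP = 69.5769 Pa = 69.5769 / 133.322 mmHg = 0.5219 mmHg


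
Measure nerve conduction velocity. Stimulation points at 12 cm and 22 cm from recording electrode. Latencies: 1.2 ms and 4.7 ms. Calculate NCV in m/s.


Distance = (22 - 12) / 100 = 0.1 m
dt = (4.7 - 1.2) / 1000 = 0.0035 s
NCV = dist / dt = 28.57 m/s


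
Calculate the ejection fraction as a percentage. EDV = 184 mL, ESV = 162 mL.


SV = EDV - ESV = 184 - 162 = 22 mL
EF = SV/EDV * 100 = 22/184 * 100
EF = 11.96%


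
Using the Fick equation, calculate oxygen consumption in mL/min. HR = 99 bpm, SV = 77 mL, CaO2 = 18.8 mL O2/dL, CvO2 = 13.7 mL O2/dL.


CO = HR*SV = 99*77/1000 = 7.623 L/min
a-v O2 diff = 18.8 - 13.7 = 5.1 mL/dL
VO2 = CO * (CaO2-CvO2) * 10 dL/L
VO2 = 7.623 * 5.1 * 10
VO2 = 388.8 mL/min


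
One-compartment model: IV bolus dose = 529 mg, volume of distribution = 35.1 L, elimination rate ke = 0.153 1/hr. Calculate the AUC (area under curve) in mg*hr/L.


C0 = Dose/Vd = 529/35.1 = 15.0712 mg/L
AUC = C0/ke = 15.0712/0.153
AUC = 98.5 mg*hr/L


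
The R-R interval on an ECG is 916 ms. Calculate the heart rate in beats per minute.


HR = 60 / RR_interval(s)
RR = 916 ms = 0.916 s
HR = 60 / 0.916 = 65.5 bpm


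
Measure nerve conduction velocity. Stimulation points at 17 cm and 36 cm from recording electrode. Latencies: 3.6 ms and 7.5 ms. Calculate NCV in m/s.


Distance = (36 - 17) / 100 = 0.19 m
dt = (7.5 - 3.6) / 1000 = 0.0039 s
NCV = dist / dt = 48.72 m/s


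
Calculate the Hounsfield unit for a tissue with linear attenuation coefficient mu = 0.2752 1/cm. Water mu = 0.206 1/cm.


HU = ((mu_tissue - mu_water) / mu_water) * 1000
HU = ((0.2752 - 0.206) / 0.206) * 1000
HU = 335.9


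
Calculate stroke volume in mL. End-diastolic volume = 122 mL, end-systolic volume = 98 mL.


SV = EDV - ESV
SV = 122 - 98
SV = 24 mL


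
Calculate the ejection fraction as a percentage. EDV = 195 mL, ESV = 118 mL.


SV = EDV - ESV = 195 - 118 = 77 mL
EF = SV/EDV * 100 = 77/195 * 100
EF = 39.49%


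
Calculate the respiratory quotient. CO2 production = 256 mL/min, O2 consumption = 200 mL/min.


RQ = VCO2 / VO2
RQ = 256 / 200
RQ = 1.28


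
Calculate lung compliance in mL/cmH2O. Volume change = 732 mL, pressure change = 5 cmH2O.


C = dV / dP
C = 732 / 5
C = 146.4 mL/cmH2O


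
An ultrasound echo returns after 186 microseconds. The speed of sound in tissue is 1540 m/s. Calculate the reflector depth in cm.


depth = c * t / 2
t = 186 us = 1.8600e-04 s
depth = 1540 * 1.8600e-04 / 2
depth = 0.14322 m = 14.322 cm


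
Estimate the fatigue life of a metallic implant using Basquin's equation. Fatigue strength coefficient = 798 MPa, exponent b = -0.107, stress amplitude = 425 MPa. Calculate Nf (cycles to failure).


sigma_a = sigma_f' * (2Nf)^b
2Nf = (sigma_a/sigma_f')^(1/b)
2Nf = (425/798)^(1/-0.107)
2Nf = 360.69475
Nf = 180.3


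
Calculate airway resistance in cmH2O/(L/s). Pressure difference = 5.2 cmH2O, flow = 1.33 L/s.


R = dP / flow
R = 5.2 / 1.33
R = 3.91 cmH2O/(L/s)


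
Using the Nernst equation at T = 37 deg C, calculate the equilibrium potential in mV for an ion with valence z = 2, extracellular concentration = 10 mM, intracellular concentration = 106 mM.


E = (RT/(zF)) * ln(C_out/C_in)
T = 37 + 273.15 = 310.15 K
E = (8.314 * 310.15 / (2 * 96485)) * ln(10/106)
E = -31.55 mV


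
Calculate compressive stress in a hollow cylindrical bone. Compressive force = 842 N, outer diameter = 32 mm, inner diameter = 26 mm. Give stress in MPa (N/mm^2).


A = pi*(r_o^2 - r_i^2)
r_o = 16 mm, r_i = 13 mm
A = 273.319 mm^2
sigma = F/A = 842 / 273.319
sigma = 3.081 MPa


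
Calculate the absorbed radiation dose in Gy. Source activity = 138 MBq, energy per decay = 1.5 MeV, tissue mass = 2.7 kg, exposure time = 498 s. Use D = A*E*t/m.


A = 138 MBq = 1.3800e+08 Bq
E = 1.5 MeV = 2.403e-13 J
D = A*E*t/m = 1.3800e+08*2.403e-13*498/2.7
D = 0.006116 Gy


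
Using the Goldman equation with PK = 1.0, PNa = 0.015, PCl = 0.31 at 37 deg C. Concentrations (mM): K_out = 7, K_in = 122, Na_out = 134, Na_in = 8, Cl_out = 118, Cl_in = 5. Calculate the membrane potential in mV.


Vm = (RT/F)*ln((PK*Ko + PNa*Nao + PCl*Cli)/(PK*Ki + PNa*Nai + PCl*Clo))
Numer = 10.56, Denom = 158.7
Vm = -72.42 mV
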